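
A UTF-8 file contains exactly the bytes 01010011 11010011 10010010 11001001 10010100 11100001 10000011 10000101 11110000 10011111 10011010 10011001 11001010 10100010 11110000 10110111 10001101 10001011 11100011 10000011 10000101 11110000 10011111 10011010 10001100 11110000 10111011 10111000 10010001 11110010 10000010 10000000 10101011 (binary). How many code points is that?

Byte at offset 0: 0x53 = 01010011 → 1-byte char (#1). Advance 1.
Byte at offset 1: 0xD3 = 11010011 → 2-byte char (#2). Advance 2.
Byte at offset 3: 0xC9 = 11001001 → 2-byte char (#3). Advance 2.
Byte at offset 5: 0xE1 = 11100001 → 3-byte char (#4). Advance 3.
Byte at offset 8: 0xF0 = 11110000 → 4-byte char (#5). Advance 4.
Byte at offset 12: 0xCA = 11001010 → 2-byte char (#6). Advance 2.
Byte at offset 14: 0xF0 = 11110000 → 4-byte char (#7). Advance 4.
Byte at offset 18: 0xE3 = 11100011 → 3-byte char (#8). Advance 3.
Byte at offset 21: 0xF0 = 11110000 → 4-byte char (#9). Advance 4.
Byte at offset 25: 0xF0 = 11110000 → 4-byte char (#10). Advance 4.
Byte at offset 29: 0xF2 = 11110010 → 4-byte char (#11). Advance 4.
Reached end at offset 33 after 11 code points.

11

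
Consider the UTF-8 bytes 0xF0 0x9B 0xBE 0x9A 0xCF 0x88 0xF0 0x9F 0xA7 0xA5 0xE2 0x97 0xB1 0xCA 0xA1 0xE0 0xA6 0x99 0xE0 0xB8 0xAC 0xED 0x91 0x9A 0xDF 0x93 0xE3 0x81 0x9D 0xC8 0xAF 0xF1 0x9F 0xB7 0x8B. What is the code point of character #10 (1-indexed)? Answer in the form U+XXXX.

U+305D

Offset 0: leading byte 0xF0 = 11110000 → 4-byte char #1 = F0 9B BE 9A.
Offset 4: leading byte 0xCF = 11001111 → 2-byte char #2 = CF 88.
Offset 6: leading byte 0xF0 = 11110000 → 4-byte char #3 = F0 9F A7 A5.
Offset 10: leading byte 0xE2 = 11100010 → 3-byte char #4 = E2 97 B1.
Offset 13: leading byte 0xCA = 11001010 → 2-byte char #5 = CA A1.
Offset 15: leading byte 0xE0 = 11100000 → 3-byte char #6 = E0 A6 99.
Offset 18: leading byte 0xE0 = 11100000 → 3-byte char #7 = E0 B8 AC.
Offset 21: leading byte 0xED = 11101101 → 3-byte char #8 = ED 91 9A.
Offset 24: leading byte 0xDF = 11011111 → 2-byte char #9 = DF 93.
Offset 26: leading byte 0xE3 = 11100011 → 3-byte char #10 = E3 81 9D.
Leading byte 0xE3 = 11100011 matches 1110xxxx → 3-byte sequence.
Byte 1: 0xE3 = 11100011, payload 0011 (4 bits).
Byte 2: 0x81 = 10000001 (10xxxxxx ✓), payload 000001.
Byte 3: 0x9D = 10011101 (10xxxxxx ✓), payload 011101.
Concatenate: 0011000001011101 = 0x305D (16 bits → U+305D).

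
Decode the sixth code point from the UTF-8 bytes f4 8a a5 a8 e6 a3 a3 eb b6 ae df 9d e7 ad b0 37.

U+0037

Offset 0: leading byte 0xF4 = 11110100 → 4-byte char #1 = F4 8A A5 A8.
Offset 4: leading byte 0xE6 = 11100110 → 3-byte char #2 = E6 A3 A3.
Offset 7: leading byte 0xEB = 11101011 → 3-byte char #3 = EB B6 AE.
Offset 10: leading byte 0xDF = 11011111 → 2-byte char #4 = DF 9D.
Offset 12: leading byte 0xE7 = 11100111 → 3-byte char #5 = E7 AD B0.
Offset 15: leading byte 0x37 = 00110111 → 1-byte char #6 = 37.
Leading byte 0x37 = 00110111 matches 0xxxxxxx → 1-byte sequence.
Byte 1: 0x37 = 00110111, payload 0110111 (7 bits).
Concatenate: 0110111 = 0x37 (7 bits → U+0037).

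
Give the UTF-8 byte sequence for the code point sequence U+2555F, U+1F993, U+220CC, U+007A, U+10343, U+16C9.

U+2555F: 4-byte form → F0 A5 95 9F.
U+1F993: 4-byte form → F0 9F A6 93.
U+220CC: 4-byte form → F0 A2 83 8C.
U+007A: 1-byte form → 7A.
U+10343: 4-byte form → F0 90 8D 83.
U+16C9: 3-byte form → E1 9B 89.
Concatenated (20 bytes): F0 A5 95 9F F0 9F A6 93 F0 A2 83 8C 7A F0 90 8D 83 E1 9B 89.

F0 A5 95 9F F0 9F A6 93 F0 A2 83 8C 7A F0 90 8D 83 E1 9B 89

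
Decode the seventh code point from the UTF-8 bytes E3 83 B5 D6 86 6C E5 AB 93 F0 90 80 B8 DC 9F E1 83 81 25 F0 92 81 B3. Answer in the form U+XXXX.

Offset 0: leading byte 0xE3 = 11100011 → 3-byte char #1 = E3 83 B5.
Offset 3: leading byte 0xD6 = 11010110 → 2-byte char #2 = D6 86.
Offset 5: leading byte 0x6C = 01101100 → 1-byte char #3 = 6C.
Offset 6: leading byte 0xE5 = 11100101 → 3-byte char #4 = E5 AB 93.
Offset 9: leading byte 0xF0 = 11110000 → 4-byte char #5 = F0 90 80 B8.
Offset 13: leading byte 0xDC = 11011100 → 2-byte char #6 = DC 9F.
Offset 15: leading byte 0xE1 = 11100001 → 3-byte char #7 = E1 83 81.
Leading byte 0xE1 = 11100001 matches 1110xxxx → 3-byte sequence.
Byte 1: 0xE1 = 11100001, payload 0001 (4 bits).
Byte 2: 0x83 = 10000011 (10xxxxxx ✓), payload 000011.
Byte 3: 0x81 = 10000001 (10xxxxxx ✓), payload 000001.
Concatenate: 0001000011000001 = 0x10C1 (16 bits → U+10C1).

U+10C1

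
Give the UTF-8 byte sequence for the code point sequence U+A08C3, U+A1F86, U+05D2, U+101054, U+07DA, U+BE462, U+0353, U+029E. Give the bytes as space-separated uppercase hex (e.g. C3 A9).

F2 A0 A3 83 F2 A1 BE 86 D7 92 F4 81 81 94 DF 9A F2 BE 91 A2 CD 93 CA 9E

U+A08C3: 4-byte form → F2 A0 A3 83.
U+A1F86: 4-byte form → F2 A1 BE 86.
U+05D2: 2-byte form → D7 92.
U+101054: 4-byte form → F4 81 81 94.
U+07DA: 2-byte form → DF 9A.
U+BE462: 4-byte form → F2 BE 91 A2.
U+0353: 2-byte form → CD 93.
U+029E: 2-byte form → CA 9E.
Concatenated (24 bytes): F2 A0 A3 83 F2 A1 BE 86 D7 92 F4 81 81 94 DF 9A F2 BE 91 A2 CD 93 CA 9E.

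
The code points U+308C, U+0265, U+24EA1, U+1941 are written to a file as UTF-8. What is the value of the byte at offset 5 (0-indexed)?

0xF0

U+308C → 3-byte form E3 82 8C at offsets 0–2.
U+0265 → 2-byte form C9 A5 at offsets 3–4.
U+24EA1 → 4-byte form F0 A4 BA A1 at offsets 5–8.
Offset 5 falls in char 3's range; it's byte 1 of F0 A4 BA A1 = 0xF0.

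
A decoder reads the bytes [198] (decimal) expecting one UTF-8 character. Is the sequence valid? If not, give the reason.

invalid (sequence truncated)

Leading byte 0xC6 = 11000110 → 2-byte form, but only 1 byte is present.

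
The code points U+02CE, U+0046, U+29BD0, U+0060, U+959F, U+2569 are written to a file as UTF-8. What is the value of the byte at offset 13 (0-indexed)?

U+02CE → 2-byte form CB 8E at offsets 0–1.
U+0046 → 1-byte form 46 at offsets 2–2.
U+29BD0 → 4-byte form F0 A9 AF 90 at offsets 3–6.
U+0060 → 1-byte form 60 at offsets 7–7.
U+959F → 3-byte form E9 96 9F at offsets 8–10.
U+2569 → 3-byte form E2 95 A9 at offsets 11–13.
Offset 13 falls in char 6's range; it's byte 3 of E2 95 A9 = 0xA9.

0xA9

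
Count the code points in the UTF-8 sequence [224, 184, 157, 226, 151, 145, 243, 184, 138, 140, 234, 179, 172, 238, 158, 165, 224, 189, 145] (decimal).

6

Byte at offset 0: 0xE0 = 11100000 → 3-byte char (#1). Advance 3.
Byte at offset 3: 0xE2 = 11100010 → 3-byte char (#2). Advance 3.
Byte at offset 6: 0xF3 = 11110011 → 4-byte char (#3). Advance 4.
Byte at offset 10: 0xEA = 11101010 → 3-byte char (#4). Advance 3.
Byte at offset 13: 0xEE = 11101110 → 3-byte char (#5). Advance 3.
Byte at offset 16: 0xE0 = 11100000 → 3-byte char (#6). Advance 3.
Reached end at offset 19 after 6 code points.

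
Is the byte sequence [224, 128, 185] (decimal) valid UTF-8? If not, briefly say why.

Leading byte 0xE0 = 11100000 → 3-byte form.
Continuation bytes all match 10xxxxxx. Payload decodes to 0x39.
But 0x39 < 0x800, the minimum for a 3-byte sequence — this is an overlong encoding.

invalid (overlong encoding)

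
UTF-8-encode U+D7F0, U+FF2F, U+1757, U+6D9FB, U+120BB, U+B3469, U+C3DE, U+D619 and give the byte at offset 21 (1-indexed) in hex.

0xA9

1-indexed offset 21 is 0-indexed offset 20.
U+D7F0 → 3-byte form ED 9F B0 at offsets 0–2.
U+FF2F → 3-byte form EF BC AF at offsets 3–5.
U+1757 → 3-byte form E1 9D 97 at offsets 6–8.
U+6D9FB → 4-byte form F1 AD A7 BB at offsets 9–12.
U+120BB → 4-byte form F0 92 82 BB at offsets 13–16.
U+B3469 → 4-byte form F2 B3 91 A9 at offsets 17–20.
Offset 20 falls in char 6's range; it's byte 4 of F2 B3 91 A9 = 0xA9.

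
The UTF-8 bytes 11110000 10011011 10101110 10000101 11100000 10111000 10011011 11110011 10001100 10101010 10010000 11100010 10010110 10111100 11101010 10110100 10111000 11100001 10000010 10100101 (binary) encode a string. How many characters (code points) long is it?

6

Byte at offset 0: 0xF0 = 11110000 → 4-byte char (#1). Advance 4.
Byte at offset 4: 0xE0 = 11100000 → 3-byte char (#2). Advance 3.
Byte at offset 7: 0xF3 = 11110011 → 4-byte char (#3). Advance 4.
Byte at offset 11: 0xE2 = 11100010 → 3-byte char (#4). Advance 3.
Byte at offset 14: 0xEA = 11101010 → 3-byte char (#5). Advance 3.
Byte at offset 17: 0xE1 = 11100001 → 3-byte char (#6). Advance 3.
Reached end at offset 20 after 6 code points.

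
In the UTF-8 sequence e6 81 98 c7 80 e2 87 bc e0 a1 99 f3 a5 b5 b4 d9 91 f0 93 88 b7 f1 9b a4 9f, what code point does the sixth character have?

Offset 0: leading byte 0xE6 = 11100110 → 3-byte char #1 = E6 81 98.
Offset 3: leading byte 0xC7 = 11000111 → 2-byte char #2 = C7 80.
Offset 5: leading byte 0xE2 = 11100010 → 3-byte char #3 = E2 87 BC.
Offset 8: leading byte 0xE0 = 11100000 → 3-byte char #4 = E0 A1 99.
Offset 11: leading byte 0xF3 = 11110011 → 4-byte char #5 = F3 A5 B5 B4.
Offset 15: leading byte 0xD9 = 11011001 → 2-byte char #6 = D9 91.
Leading byte 0xD9 = 11011001 matches 110xxxxx → 2-byte sequence.
Byte 1: 0xD9 = 11011001, payload 11001 (5 bits).
Byte 2: 0x91 = 10010001 (10xxxxxx ✓), payload 010001.
Concatenate: 11001010001 = 0x651 (11 bits → U+0651).

U+0651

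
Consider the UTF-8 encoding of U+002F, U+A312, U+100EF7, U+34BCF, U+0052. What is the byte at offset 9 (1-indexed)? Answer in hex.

0xF0

1-indexed offset 9 is 0-indexed offset 8.
U+002F → 1-byte form 2F at offsets 0–0.
U+A312 → 3-byte form EA 8C 92 at offsets 1–3.
U+100EF7 → 4-byte form F4 80 BB B7 at offsets 4–7.
U+34BCF → 4-byte form F0 B4 AF 8F at offsets 8–11.
Offset 8 falls in char 4's range; it's byte 1 of F0 B4 AF 8F = 0xF0.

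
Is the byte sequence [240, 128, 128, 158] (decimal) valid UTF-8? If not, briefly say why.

Leading byte 0xF0 = 11110000 → 4-byte form.
Continuation bytes all match 10xxxxxx. Payload decodes to 0x1E.
But 0x1E < 0x10000, the minimum for a 4-byte sequence — this is an overlong encoding.

invalid (overlong encoding)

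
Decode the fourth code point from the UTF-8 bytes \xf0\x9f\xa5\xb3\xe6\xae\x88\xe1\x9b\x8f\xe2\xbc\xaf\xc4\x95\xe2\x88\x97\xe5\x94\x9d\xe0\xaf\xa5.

U+2F2F

Offset 0: leading byte 0xF0 = 11110000 → 4-byte char #1 = F0 9F A5 B3.
Offset 4: leading byte 0xE6 = 11100110 → 3-byte char #2 = E6 AE 88.
Offset 7: leading byte 0xE1 = 11100001 → 3-byte char #3 = E1 9B 8F.
Offset 10: leading byte 0xE2 = 11100010 → 3-byte char #4 = E2 BC AF.
Leading byte 0xE2 = 11100010 matches 1110xxxx → 3-byte sequence.
Byte 1: 0xE2 = 11100010, payload 0010 (4 bits).
Byte 2: 0xBC = 10111100 (10xxxxxx ✓), payload 111100.
Byte 3: 0xAF = 10101111 (10xxxxxx ✓), payload 101111.
Concatenate: 0010111100101111 = 0x2F2F (16 bits → U+2F2F).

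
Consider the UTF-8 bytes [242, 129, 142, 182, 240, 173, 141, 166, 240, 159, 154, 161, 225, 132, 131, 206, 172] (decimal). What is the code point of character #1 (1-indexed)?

Offset 0: leading byte 0xF2 = 11110010 → 4-byte char #1 = F2 81 8E B6.
Leading byte 0xF2 = 11110010 matches 11110xxx → 4-byte sequence.
Byte 1: 0xF2 = 11110010, payload 010 (3 bits).
Byte 2: 0x81 = 10000001 (10xxxxxx ✓), payload 000001.
Byte 3: 0x8E = 10001110 (10xxxxxx ✓), payload 001110.
Byte 4: 0xB6 = 10110110 (10xxxxxx ✓), payload 110110.
Concatenate: 010000001001110110110 = 0x813B6 (21 bits → U+813B6).

U+813B6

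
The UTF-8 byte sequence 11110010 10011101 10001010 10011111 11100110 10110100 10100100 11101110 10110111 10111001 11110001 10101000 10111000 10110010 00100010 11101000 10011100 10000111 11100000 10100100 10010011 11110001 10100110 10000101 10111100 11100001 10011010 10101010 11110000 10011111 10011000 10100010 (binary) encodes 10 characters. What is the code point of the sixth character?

Offset 0: leading byte 0xF2 = 11110010 → 4-byte char #1 = F2 9D 8A 9F.
Offset 4: leading byte 0xE6 = 11100110 → 3-byte char #2 = E6 B4 A4.
Offset 7: leading byte 0xEE = 11101110 → 3-byte char #3 = EE B7 B9.
Offset 10: leading byte 0xF1 = 11110001 → 4-byte char #4 = F1 A8 B8 B2.
Offset 14: leading byte 0x22 = 00100010 → 1-byte char #5 = 22.
Offset 15: leading byte 0xE8 = 11101000 → 3-byte char #6 = E8 9C 87.
Leading byte 0xE8 = 11101000 matches 1110xxxx → 3-byte sequence.
Byte 1: 0xE8 = 11101000, payload 1000 (4 bits).
Byte 2: 0x9C = 10011100 (10xxxxxx ✓), payload 011100.
Byte 3: 0x87 = 10000111 (10xxxxxx ✓), payload 000111.
Concatenate: 1000011100000111 = 0x8707 (16 bits → U+8707).

U+8707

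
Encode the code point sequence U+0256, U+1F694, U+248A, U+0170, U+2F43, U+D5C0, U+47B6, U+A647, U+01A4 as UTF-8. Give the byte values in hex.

C9 96 F0 9F 9A 94 E2 92 8A C5 B0 E2 BD 83 ED 97 80 E4 9E B6 EA 99 87 C6 A4

U+0256: 2-byte form → C9 96.
U+1F694: 4-byte form → F0 9F 9A 94.
U+248A: 3-byte form → E2 92 8A.
U+0170: 2-byte form → C5 B0.
U+2F43: 3-byte form → E2 BD 83.
U+D5C0: 3-byte form → ED 97 80.
U+47B6: 3-byte form → E4 9E B6.
U+A647: 3-byte form → EA 99 87.
U+01A4: 2-byte form → C6 A4.
Concatenated (25 bytes): C9 96 F0 9F 9A 94 E2 92 8A C5 B0 E2 BD 83 ED 97 80 E4 9E B6 EA 99 87 C6 A4.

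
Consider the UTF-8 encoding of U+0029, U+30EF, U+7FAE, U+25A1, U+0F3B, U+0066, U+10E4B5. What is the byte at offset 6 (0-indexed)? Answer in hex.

U+0029 → 1-byte form 29 at offsets 0–0.
U+30EF → 3-byte form E3 83 AF at offsets 1–3.
U+7FAE → 3-byte form E7 BE AE at offsets 4–6.
Offset 6 falls in char 3's range; it's byte 3 of E7 BE AE = 0xAE.

0xAE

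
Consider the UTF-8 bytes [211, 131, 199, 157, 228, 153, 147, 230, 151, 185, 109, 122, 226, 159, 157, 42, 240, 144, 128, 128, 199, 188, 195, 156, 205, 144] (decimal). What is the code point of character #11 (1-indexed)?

Offset 0: leading byte 0xD3 = 11010011 → 2-byte char #1 = D3 83.
Offset 2: leading byte 0xC7 = 11000111 → 2-byte char #2 = C7 9D.
Offset 4: leading byte 0xE4 = 11100100 → 3-byte char #3 = E4 99 93.
Offset 7: leading byte 0xE6 = 11100110 → 3-byte char #4 = E6 97 B9.
Offset 10: leading byte 0x6D = 01101101 → 1-byte char #5 = 6D.
Offset 11: leading byte 0x7A = 01111010 → 1-byte char #6 = 7A.
Offset 12: leading byte 0xE2 = 11100010 → 3-byte char #7 = E2 9F 9D.
Offset 15: leading byte 0x2A = 00101010 → 1-byte char #8 = 2A.
Offset 16: leading byte 0xF0 = 11110000 → 4-byte char #9 = F0 90 80 80.
Offset 20: leading byte 0xC7 = 11000111 → 2-byte char #10 = C7 BC.
Offset 22: leading byte 0xC3 = 11000011 → 2-byte char #11 = C3 9C.
Leading byte 0xC3 = 11000011 matches 110xxxxx → 2-byte sequence.
Byte 1: 0xC3 = 11000011, payload 00011 (5 bits).
Byte 2: 0x9C = 10011100 (10xxxxxx ✓), payload 011100.
Concatenate: 00011011100 = 0xDC (11 bits → U+00DC).

U+00DC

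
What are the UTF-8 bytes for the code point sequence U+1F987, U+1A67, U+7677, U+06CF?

U+1F987: 4-byte form → F0 9F A6 87.
U+1A67: 3-byte form → E1 A9 A7.
U+7677: 3-byte form → E7 99 B7.
U+06CF: 2-byte form → DB 8F.
Concatenated (12 bytes): F0 9F A6 87 E1 A9 A7 E7 99 B7 DB 8F.

F0 9F A6 87 E1 A9 A7 E7 99 B7 DB 8F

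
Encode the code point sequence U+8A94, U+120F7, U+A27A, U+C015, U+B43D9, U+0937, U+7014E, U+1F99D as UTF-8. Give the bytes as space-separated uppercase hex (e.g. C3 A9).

E8 AA 94 F0 92 83 B7 EA 89 BA EC 80 95 F2 B4 8F 99 E0 A4 B7 F1 B0 85 8E F0 9F A6 9D

U+8A94: 3-byte form → E8 AA 94.
U+120F7: 4-byte form → F0 92 83 B7.
U+A27A: 3-byte form → EA 89 BA.
U+C015: 3-byte form → EC 80 95.
U+B43D9: 4-byte form → F2 B4 8F 99.
U+0937: 3-byte form → E0 A4 B7.
U+7014E: 4-byte form → F1 B0 85 8E.
U+1F99D: 4-byte form → F0 9F A6 9D.
Concatenated (28 bytes): E8 AA 94 F0 92 83 B7 EA 89 BA EC 80 95 F2 B4 8F 99 E0 A4 B7 F1 B0 85 8E F0 9F A6 9D.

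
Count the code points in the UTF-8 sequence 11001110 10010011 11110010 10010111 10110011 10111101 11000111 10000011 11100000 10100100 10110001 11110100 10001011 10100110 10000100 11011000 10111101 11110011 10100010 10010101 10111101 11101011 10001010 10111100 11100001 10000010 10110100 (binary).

Byte at offset 0: 0xCE = 11001110 → 2-byte char (#1). Advance 2.
Byte at offset 2: 0xF2 = 11110010 → 4-byte char (#2). Advance 4.
Byte at offset 6: 0xC7 = 11000111 → 2-byte char (#3). Advance 2.
Byte at offset 8: 0xE0 = 11100000 → 3-byte char (#4). Advance 3.
Byte at offset 11: 0xF4 = 11110100 → 4-byte char (#5). Advance 4.
Byte at offset 15: 0xD8 = 11011000 → 2-byte char (#6). Advance 2.
Byte at offset 17: 0xF3 = 11110011 → 4-byte char (#7). Advance 4.
Byte at offset 21: 0xEB = 11101011 → 3-byte char (#8). Advance 3.
Byte at offset 24: 0xE1 = 11100001 → 3-byte char (#9). Advance 3.
Reached end at offset 27 after 9 code points.

9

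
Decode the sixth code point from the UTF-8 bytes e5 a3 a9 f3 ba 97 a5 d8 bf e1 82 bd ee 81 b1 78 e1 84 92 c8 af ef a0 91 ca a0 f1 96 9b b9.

U+0078

Offset 0: leading byte 0xE5 = 11100101 → 3-byte char #1 = E5 A3 A9.
Offset 3: leading byte 0xF3 = 11110011 → 4-byte char #2 = F3 BA 97 A5.
Offset 7: leading byte 0xD8 = 11011000 → 2-byte char #3 = D8 BF.
Offset 9: leading byte 0xE1 = 11100001 → 3-byte char #4 = E1 82 BD.
Offset 12: leading byte 0xEE = 11101110 → 3-byte char #5 = EE 81 B1.
Offset 15: leading byte 0x78 = 01111000 → 1-byte char #6 = 78.
Leading byte 0x78 = 01111000 matches 0xxxxxxx → 1-byte sequence.
Byte 1: 0x78 = 01111000, payload 1111000 (7 bits).
Concatenate: 1111000 = 0x78 (7 bits → U+0078).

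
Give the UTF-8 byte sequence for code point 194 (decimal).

C3 82

U+00C2 = 0xC2 = 194 decimal. In range U+0080–U+07FF → 2-byte form: 110xxxxx 10xxxxxx.
Binary (11 bits): 00011000010.
Split 5+6: 00011 | 000010.
Byte 1: 11000011 = 0xC3.
Byte 2: 10000010 = 0x82.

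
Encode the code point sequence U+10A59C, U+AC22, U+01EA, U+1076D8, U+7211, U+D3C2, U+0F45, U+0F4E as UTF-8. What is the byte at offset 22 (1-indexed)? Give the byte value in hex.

1-indexed offset 22 is 0-indexed offset 21.
U+10A59C → 4-byte form F4 8A 96 9C at offsets 0–3.
U+AC22 → 3-byte form EA B0 A2 at offsets 4–6.
U+01EA → 2-byte form C7 AA at offsets 7–8.
U+1076D8 → 4-byte form F4 87 9B 98 at offsets 9–12.
U+7211 → 3-byte form E7 88 91 at offsets 13–15.
U+D3C2 → 3-byte form ED 8F 82 at offsets 16–18.
U+0F45 → 3-byte form E0 BD 85 at offsets 19–21.
Offset 21 falls in char 7's range; it's byte 3 of E0 BD 85 = 0x85.

0x85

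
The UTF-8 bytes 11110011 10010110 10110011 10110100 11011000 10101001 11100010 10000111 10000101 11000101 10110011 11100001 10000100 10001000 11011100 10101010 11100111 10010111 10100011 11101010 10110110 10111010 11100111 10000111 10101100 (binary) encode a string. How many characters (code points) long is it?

9

Byte at offset 0: 0xF3 = 11110011 → 4-byte char (#1). Advance 4.
Byte at offset 4: 0xD8 = 11011000 → 2-byte char (#2). Advance 2.
Byte at offset 6: 0xE2 = 11100010 → 3-byte char (#3). Advance 3.
Byte at offset 9: 0xC5 = 11000101 → 2-byte char (#4). Advance 2.
Byte at offset 11: 0xE1 = 11100001 → 3-byte char (#5). Advance 3.
Byte at offset 14: 0xDC = 11011100 → 2-byte char (#6). Advance 2.
Byte at offset 16: 0xE7 = 11100111 → 3-byte char (#7). Advance 3.
Byte at offset 19: 0xEA = 11101010 → 3-byte char (#8). Advance 3.
Byte at offset 22: 0xE7 = 11100111 → 3-byte char (#9). Advance 3.
Reached end at offset 25 after 9 code points.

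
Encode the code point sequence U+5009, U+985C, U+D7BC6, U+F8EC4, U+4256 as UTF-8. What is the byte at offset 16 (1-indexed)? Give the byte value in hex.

0x89

1-indexed offset 16 is 0-indexed offset 15.
U+5009 → 3-byte form E5 80 89 at offsets 0–2.
U+985C → 3-byte form E9 A1 9C at offsets 3–5.
U+D7BC6 → 4-byte form F3 97 AF 86 at offsets 6–9.
U+F8EC4 → 4-byte form F3 B8 BB 84 at offsets 10–13.
U+4256 → 3-byte form E4 89 96 at offsets 14–16.
Offset 15 falls in char 5's range; it's byte 2 of E4 89 96 = 0x89.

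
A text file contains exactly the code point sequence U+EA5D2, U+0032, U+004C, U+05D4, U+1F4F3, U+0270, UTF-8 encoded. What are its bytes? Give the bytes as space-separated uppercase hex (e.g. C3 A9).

F3 AA 97 92 32 4C D7 94 F0 9F 93 B3 C9 B0

U+EA5D2: 4-byte form → F3 AA 97 92.
U+0032: 1-byte form → 32.
U+004C: 1-byte form → 4C.
U+05D4: 2-byte form → D7 94.
U+1F4F3: 4-byte form → F0 9F 93 B3.
U+0270: 2-byte form → C9 B0.
Concatenated (14 bytes): F3 AA 97 92 32 4C D7 94 F0 9F 93 B3 C9 B0.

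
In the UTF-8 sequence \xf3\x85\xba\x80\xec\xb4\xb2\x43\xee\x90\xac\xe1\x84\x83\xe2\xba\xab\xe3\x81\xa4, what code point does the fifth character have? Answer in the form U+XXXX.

Offset 0: leading byte 0xF3 = 11110011 → 4-byte char #1 = F3 85 BA 80.
Offset 4: leading byte 0xEC = 11101100 → 3-byte char #2 = EC B4 B2.
Offset 7: leading byte 0x43 = 01000011 → 1-byte char #3 = 43.
Offset 8: leading byte 0xEE = 11101110 → 3-byte char #4 = EE 90 AC.
Offset 11: leading byte 0xE1 = 11100001 → 3-byte char #5 = E1 84 83.
Leading byte 0xE1 = 11100001 matches 1110xxxx → 3-byte sequence.
Byte 1: 0xE1 = 11100001, payload 0001 (4 bits).
Byte 2: 0x84 = 10000100 (10xxxxxx ✓), payload 000100.
Byte 3: 0x83 = 10000011 (10xxxxxx ✓), payload 000011.
Concatenate: 0001000100000011 = 0x1103 (16 bits → U+1103).

U+1103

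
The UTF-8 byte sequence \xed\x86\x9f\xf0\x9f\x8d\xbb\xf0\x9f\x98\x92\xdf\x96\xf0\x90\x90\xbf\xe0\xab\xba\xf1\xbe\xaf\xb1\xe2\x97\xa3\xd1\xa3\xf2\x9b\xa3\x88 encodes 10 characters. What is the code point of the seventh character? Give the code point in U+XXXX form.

U+7EBF1

Offset 0: leading byte 0xED = 11101101 → 3-byte char #1 = ED 86 9F.
Offset 3: leading byte 0xF0 = 11110000 → 4-byte char #2 = F0 9F 8D BB.
Offset 7: leading byte 0xF0 = 11110000 → 4-byte char #3 = F0 9F 98 92.
Offset 11: leading byte 0xDF = 11011111 → 2-byte char #4 = DF 96.
Offset 13: leading byte 0xF0 = 11110000 → 4-byte char #5 = F0 90 90 BF.
Offset 17: leading byte 0xE0 = 11100000 → 3-byte char #6 = E0 AB BA.
Offset 20: leading byte 0xF1 = 11110001 → 4-byte char #7 = F1 BE AF B1.
Leading byte 0xF1 = 11110001 matches 11110xxx → 4-byte sequence.
Byte 1: 0xF1 = 11110001, payload 001 (3 bits).
Byte 2: 0xBE = 10111110 (10xxxxxx ✓), payload 111110.
Byte 3: 0xAF = 10101111 (10xxxxxx ✓), payload 101111.
Byte 4: 0xB1 = 10110001 (10xxxxxx ✓), payload 110001.
Concatenate: 001111110101111110001 = 0x7EBF1 (21 bits → U+7EBF1).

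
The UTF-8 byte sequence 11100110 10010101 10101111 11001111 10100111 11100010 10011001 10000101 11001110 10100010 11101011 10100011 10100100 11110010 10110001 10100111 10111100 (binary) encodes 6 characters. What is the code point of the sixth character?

U+B19FC

Offset 0: leading byte 0xE6 = 11100110 → 3-byte char #1 = E6 95 AF.
Offset 3: leading byte 0xCF = 11001111 → 2-byte char #2 = CF A7.
Offset 5: leading byte 0xE2 = 11100010 → 3-byte char #3 = E2 99 85.
Offset 8: leading byte 0xCE = 11001110 → 2-byte char #4 = CE A2.
Offset 10: leading byte 0xEB = 11101011 → 3-byte char #5 = EB A3 A4.
Offset 13: leading byte 0xF2 = 11110010 → 4-byte char #6 = F2 B1 A7 BC.
Leading byte 0xF2 = 11110010 matches 11110xxx → 4-byte sequence.
Byte 1: 0xF2 = 11110010, payload 010 (3 bits).
Byte 2: 0xB1 = 10110001 (10xxxxxx ✓), payload 110001.
Byte 3: 0xA7 = 10100111 (10xxxxxx ✓), payload 100111.
Byte 4: 0xBC = 10111100 (10xxxxxx ✓), payload 111100.
Concatenate: 010110001100111111100 = 0xB19FC (21 bits → U+B19FC).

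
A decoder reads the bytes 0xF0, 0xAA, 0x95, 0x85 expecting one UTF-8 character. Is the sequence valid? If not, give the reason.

valid

Leading byte 0xF0 = 11110000 → 4-byte form.
Continuation bytes 0xAA=10101010, 0x95=10010101, 0x85=10000101 all match 10xxxxxx.
Decoded value 0x2A545 is ≥ 0x10000 (shortest form) and not a surrogate.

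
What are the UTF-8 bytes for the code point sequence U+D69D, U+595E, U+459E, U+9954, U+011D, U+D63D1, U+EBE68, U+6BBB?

U+D69D: 3-byte form → ED 9A 9D.
U+595E: 3-byte form → E5 A5 9E.
U+459E: 3-byte form → E4 96 9E.
U+9954: 3-byte form → E9 A5 94.
U+011D: 2-byte form → C4 9D.
U+D63D1: 4-byte form → F3 96 8F 91.
U+EBE68: 4-byte form → F3 AB B9 A8.
U+6BBB: 3-byte form → E6 AE BB.
Concatenated (25 bytes): ED 9A 9D E5 A5 9E E4 96 9E E9 A5 94 C4 9D F3 96 8F 91 F3 AB B9 A8 E6 AE BB.

ED 9A 9D E5 A5 9E E4 96 9E E9 A5 94 C4 9D F3 96 8F 91 F3 AB B9 A8 E6 AE BB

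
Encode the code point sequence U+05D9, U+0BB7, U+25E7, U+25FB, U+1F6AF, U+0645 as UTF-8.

U+05D9: 2-byte form → D7 99.
U+0BB7: 3-byte form → E0 AE B7.
U+25E7: 3-byte form → E2 97 A7.
U+25FB: 3-byte form → E2 97 BB.
U+1F6AF: 4-byte form → F0 9F 9A AF.
U+0645: 2-byte form → D9 85.
Concatenated (17 bytes): D7 99 E0 AE B7 E2 97 A7 E2 97 BB F0 9F 9A AF D9 85.

D7 99 E0 AE B7 E2 97 A7 E2 97 BB F0 9F 9A AF D9 85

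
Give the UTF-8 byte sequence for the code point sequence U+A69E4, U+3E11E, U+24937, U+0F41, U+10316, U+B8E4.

F2 A6 A7 A4 F0 BE 84 9E F0 A4 A4 B7 E0 BD 81 F0 90 8C 96 EB A3 A4

U+A69E4: 4-byte form → F2 A6 A7 A4.
U+3E11E: 4-byte form → F0 BE 84 9E.
U+24937: 4-byte form → F0 A4 A4 B7.
U+0F41: 3-byte form → E0 BD 81.
U+10316: 4-byte form → F0 90 8C 96.
U+B8E4: 3-byte form → EB A3 A4.
Concatenated (22 bytes): F2 A6 A7 A4 F0 BE 84 9E F0 A4 A4 B7 E0 BD 81 F0 90 8C 96 EB A3 A4.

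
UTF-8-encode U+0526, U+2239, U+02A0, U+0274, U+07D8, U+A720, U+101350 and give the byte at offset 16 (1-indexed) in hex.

0x81

1-indexed offset 16 is 0-indexed offset 15.
U+0526 → 2-byte form D4 A6 at offsets 0–1.
U+2239 → 3-byte form E2 88 B9 at offsets 2–4.
U+02A0 → 2-byte form CA A0 at offsets 5–6.
U+0274 → 2-byte form C9 B4 at offsets 7–8.
U+07D8 → 2-byte form DF 98 at offsets 9–10.
U+A720 → 3-byte form EA 9C A0 at offsets 11–13.
U+101350 → 4-byte form F4 81 8D 90 at offsets 14–17.
Offset 15 falls in char 7's range; it's byte 2 of F4 81 8D 90 = 0x81.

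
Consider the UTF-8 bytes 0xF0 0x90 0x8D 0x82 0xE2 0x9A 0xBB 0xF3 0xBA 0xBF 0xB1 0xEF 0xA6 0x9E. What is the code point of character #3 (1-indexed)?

Offset 0: leading byte 0xF0 = 11110000 → 4-byte char #1 = F0 90 8D 82.
Offset 4: leading byte 0xE2 = 11100010 → 3-byte char #2 = E2 9A BB.
Offset 7: leading byte 0xF3 = 11110011 → 4-byte char #3 = F3 BA BF B1.
Leading byte 0xF3 = 11110011 matches 11110xxx → 4-byte sequence.
Byte 1: 0xF3 = 11110011, payload 011 (3 bits).
Byte 2: 0xBA = 10111010 (10xxxxxx ✓), payload 111010.
Byte 3: 0xBF = 10111111 (10xxxxxx ✓), payload 111111.
Byte 4: 0xB1 = 10110001 (10xxxxxx ✓), payload 110001.
Concatenate: 011111010111111110001 = 0xFAFF1 (21 bits → U+FAFF1).

U+FAFF1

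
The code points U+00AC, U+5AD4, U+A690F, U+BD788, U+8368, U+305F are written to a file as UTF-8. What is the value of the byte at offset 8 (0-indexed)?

U+00AC → 2-byte form C2 AC at offsets 0–1.
U+5AD4 → 3-byte form E5 AB 94 at offsets 2–4.
U+A690F → 4-byte form F2 A6 A4 8F at offsets 5–8.
Offset 8 falls in char 3's range; it's byte 4 of F2 A6 A4 8F = 0x8F.

0x8F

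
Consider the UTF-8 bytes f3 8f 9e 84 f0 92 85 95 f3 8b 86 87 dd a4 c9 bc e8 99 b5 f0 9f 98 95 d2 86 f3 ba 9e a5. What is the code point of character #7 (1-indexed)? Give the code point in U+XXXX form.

U+1F615

Offset 0: leading byte 0xF3 = 11110011 → 4-byte char #1 = F3 8F 9E 84.
Offset 4: leading byte 0xF0 = 11110000 → 4-byte char #2 = F0 92 85 95.
Offset 8: leading byte 0xF3 = 11110011 → 4-byte char #3 = F3 8B 86 87.
Offset 12: leading byte 0xDD = 11011101 → 2-byte char #4 = DD A4.
Offset 14: leading byte 0xC9 = 11001001 → 2-byte char #5 = C9 BC.
Offset 16: leading byte 0xE8 = 11101000 → 3-byte char #6 = E8 99 B5.
Offset 19: leading byte 0xF0 = 11110000 → 4-byte char #7 = F0 9F 98 95.
Leading byte 0xF0 = 11110000 matches 11110xxx → 4-byte sequence.
Byte 1: 0xF0 = 11110000, payload 000 (3 bits).
Byte 2: 0x9F = 10011111 (10xxxxxx ✓), payload 011111.
Byte 3: 0x98 = 10011000 (10xxxxxx ✓), payload 011000.
Byte 4: 0x95 = 10010101 (10xxxxxx ✓), payload 010101.
Concatenate: 000011111011000010101 = 0x1F615 (21 bits → U+1F615).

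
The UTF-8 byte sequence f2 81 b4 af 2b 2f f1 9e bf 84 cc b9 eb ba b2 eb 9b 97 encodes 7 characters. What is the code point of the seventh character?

U+B6D7

Offset 0: leading byte 0xF2 = 11110010 → 4-byte char #1 = F2 81 B4 AF.
Offset 4: leading byte 0x2B = 00101011 → 1-byte char #2 = 2B.
Offset 5: leading byte 0x2F = 00101111 → 1-byte char #3 = 2F.
Offset 6: leading byte 0xF1 = 11110001 → 4-byte char #4 = F1 9E BF 84.
Offset 10: leading byte 0xCC = 11001100 → 2-byte char #5 = CC B9.
Offset 12: leading byte 0xEB = 11101011 → 3-byte char #6 = EB BA B2.
Offset 15: leading byte 0xEB = 11101011 → 3-byte char #7 = EB 9B 97.
Leading byte 0xEB = 11101011 matches 1110xxxx → 3-byte sequence.
Byte 1: 0xEB = 11101011, payload 1011 (4 bits).
Byte 2: 0x9B = 10011011 (10xxxxxx ✓), payload 011011.
Byte 3: 0x97 = 10010111 (10xxxxxx ✓), payload 010111.
Concatenate: 1011011011010111 = 0xB6D7 (16 bits → U+B6D7).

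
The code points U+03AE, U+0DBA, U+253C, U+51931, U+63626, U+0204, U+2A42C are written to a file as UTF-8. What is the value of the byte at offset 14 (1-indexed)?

0xA3

1-indexed offset 14 is 0-indexed offset 13.
U+03AE → 2-byte form CE AE at offsets 0–1.
U+0DBA → 3-byte form E0 B6 BA at offsets 2–4.
U+253C → 3-byte form E2 94 BC at offsets 5–7.
U+51931 → 4-byte form F1 91 A4 B1 at offsets 8–11.
U+63626 → 4-byte form F1 A3 98 A6 at offsets 12–15.
Offset 13 falls in char 5's range; it's byte 2 of F1 A3 98 A6 = 0xA3.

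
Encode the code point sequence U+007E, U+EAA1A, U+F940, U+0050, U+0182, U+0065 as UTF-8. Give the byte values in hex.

7E F3 AA A8 9A EF A5 80 50 C6 82 65

U+007E: 1-byte form → 7E.
U+EAA1A: 4-byte form → F3 AA A8 9A.
U+F940: 3-byte form → EF A5 80.
U+0050: 1-byte form → 50.
U+0182: 2-byte form → C6 82.
U+0065: 1-byte form → 65.
Concatenated (12 bytes): 7E F3 AA A8 9A EF A5 80 50 C6 82 65.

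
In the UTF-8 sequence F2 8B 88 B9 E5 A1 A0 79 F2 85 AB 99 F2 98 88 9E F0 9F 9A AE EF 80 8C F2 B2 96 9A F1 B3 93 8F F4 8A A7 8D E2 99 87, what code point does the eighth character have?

U+B259A

Offset 0: leading byte 0xF2 = 11110010 → 4-byte char #1 = F2 8B 88 B9.
Offset 4: leading byte 0xE5 = 11100101 → 3-byte char #2 = E5 A1 A0.
Offset 7: leading byte 0x79 = 01111001 → 1-byte char #3 = 79.
Offset 8: leading byte 0xF2 = 11110010 → 4-byte char #4 = F2 85 AB 99.
Offset 12: leading byte 0xF2 = 11110010 → 4-byte char #5 = F2 98 88 9E.
Offset 16: leading byte 0xF0 = 11110000 → 4-byte char #6 = F0 9F 9A AE.
Offset 20: leading byte 0xEF = 11101111 → 3-byte char #7 = EF 80 8C.
Offset 23: leading byte 0xF2 = 11110010 → 4-byte char #8 = F2 B2 96 9A.
Leading byte 0xF2 = 11110010 matches 11110xxx → 4-byte sequence.
Byte 1: 0xF2 = 11110010, payload 010 (3 bits).
Byte 2: 0xB2 = 10110010 (10xxxxxx ✓), payload 110010.
Byte 3: 0x96 = 10010110 (10xxxxxx ✓), payload 010110.
Byte 4: 0x9A = 10011010 (10xxxxxx ✓), payload 011010.
Concatenate: 010110010010110011010 = 0xB259A (21 bits → U+B259A).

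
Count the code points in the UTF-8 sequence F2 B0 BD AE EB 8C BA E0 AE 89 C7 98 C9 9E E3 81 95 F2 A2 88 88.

Byte at offset 0: 0xF2 = 11110010 → 4-byte char (#1). Advance 4.
Byte at offset 4: 0xEB = 11101011 → 3-byte char (#2). Advance 3.
Byte at offset 7: 0xE0 = 11100000 → 3-byte char (#3). Advance 3.
Byte at offset 10: 0xC7 = 11000111 → 2-byte char (#4). Advance 2.
Byte at offset 12: 0xC9 = 11001001 → 2-byte char (#5). Advance 2.
Byte at offset 14: 0xE3 = 11100011 → 3-byte char (#6). Advance 3.
Byte at offset 17: 0xF2 = 11110010 → 4-byte char (#7). Advance 4.
Reached end at offset 21 after 7 code points.

7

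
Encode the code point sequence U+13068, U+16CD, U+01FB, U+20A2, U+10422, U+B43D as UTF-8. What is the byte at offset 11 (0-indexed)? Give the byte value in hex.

U+13068 → 4-byte form F0 93 81 A8 at offsets 0–3.
U+16CD → 3-byte form E1 9B 8D at offsets 4–6.
U+01FB → 2-byte form C7 BB at offsets 7–8.
U+20A2 → 3-byte form E2 82 A2 at offsets 9–11.
Offset 11 falls in char 4's range; it's byte 3 of E2 82 A2 = 0xA2.

0xA2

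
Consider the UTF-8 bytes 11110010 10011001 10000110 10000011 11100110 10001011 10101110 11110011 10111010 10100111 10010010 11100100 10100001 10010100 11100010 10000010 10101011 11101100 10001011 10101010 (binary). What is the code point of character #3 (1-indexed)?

Offset 0: leading byte 0xF2 = 11110010 → 4-byte char #1 = F2 99 86 83.
Offset 4: leading byte 0xE6 = 11100110 → 3-byte char #2 = E6 8B AE.
Offset 7: leading byte 0xF3 = 11110011 → 4-byte char #3 = F3 BA A7 92.
Leading byte 0xF3 = 11110011 matches 11110xxx → 4-byte sequence.
Byte 1: 0xF3 = 11110011, payload 011 (3 bits).
Byte 2: 0xBA = 10111010 (10xxxxxx ✓), payload 111010.
Byte 3: 0xA7 = 10100111 (10xxxxxx ✓), payload 100111.
Byte 4: 0x92 = 10010010 (10xxxxxx ✓), payload 010010.
Concatenate: 011111010100111010010 = 0xFA9D2 (21 bits → U+FA9D2).

U+FA9D2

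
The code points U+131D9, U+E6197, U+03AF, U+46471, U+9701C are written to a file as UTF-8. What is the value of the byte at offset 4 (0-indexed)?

0xF3

U+131D9 → 4-byte form F0 93 87 99 at offsets 0–3.
U+E6197 → 4-byte form F3 A6 86 97 at offsets 4–7.
Offset 4 falls in char 2's range; it's byte 1 of F3 A6 86 97 = 0xF3.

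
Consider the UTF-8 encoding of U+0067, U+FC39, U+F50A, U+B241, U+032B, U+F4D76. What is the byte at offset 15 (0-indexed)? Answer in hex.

0xB6

U+0067 → 1-byte form 67 at offsets 0–0.
U+FC39 → 3-byte form EF B0 B9 at offsets 1–3.
U+F50A → 3-byte form EF 94 8A at offsets 4–6.
U+B241 → 3-byte form EB 89 81 at offsets 7–9.
U+032B → 2-byte form CC AB at offsets 10–11.
U+F4D76 → 4-byte form F3 B4 B5 B6 at offsets 12–15.
Offset 15 falls in char 6's range; it's byte 4 of F3 B4 B5 B6 = 0xB6.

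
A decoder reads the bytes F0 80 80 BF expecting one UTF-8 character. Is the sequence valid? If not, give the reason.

invalid (overlong encoding)

Leading byte 0xF0 = 11110000 → 4-byte form.
Continuation bytes all match 10xxxxxx. Payload decodes to 0x3F.
But 0x3F < 0x10000, the minimum for a 4-byte sequence — this is an overlong encoding.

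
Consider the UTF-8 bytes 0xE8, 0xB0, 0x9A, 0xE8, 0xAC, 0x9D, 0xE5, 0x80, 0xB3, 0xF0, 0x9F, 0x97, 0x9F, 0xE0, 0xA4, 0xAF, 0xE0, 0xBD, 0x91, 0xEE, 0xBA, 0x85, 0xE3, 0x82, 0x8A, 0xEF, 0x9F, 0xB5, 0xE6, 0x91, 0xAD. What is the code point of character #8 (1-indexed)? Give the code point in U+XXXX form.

Offset 0: leading byte 0xE8 = 11101000 → 3-byte char #1 = E8 B0 9A.
Offset 3: leading byte 0xE8 = 11101000 → 3-byte char #2 = E8 AC 9D.
Offset 6: leading byte 0xE5 = 11100101 → 3-byte char #3 = E5 80 B3.
Offset 9: leading byte 0xF0 = 11110000 → 4-byte char #4 = F0 9F 97 9F.
Offset 13: leading byte 0xE0 = 11100000 → 3-byte char #5 = E0 A4 AF.
Offset 16: leading byte 0xE0 = 11100000 → 3-byte char #6 = E0 BD 91.
Offset 19: leading byte 0xEE = 11101110 → 3-byte char #7 = EE BA 85.
Offset 22: leading byte 0xE3 = 11100011 → 3-byte char #8 = E3 82 8A.
Leading byte 0xE3 = 11100011 matches 1110xxxx → 3-byte sequence.
Byte 1: 0xE3 = 11100011, payload 0011 (4 bits).
Byte 2: 0x82 = 10000010 (10xxxxxx ✓), payload 000010.
Byte 3: 0x8A = 10001010 (10xxxxxx ✓), payload 001010.
Concatenate: 0011000010001010 = 0x308A (16 bits → U+308A).

U+308A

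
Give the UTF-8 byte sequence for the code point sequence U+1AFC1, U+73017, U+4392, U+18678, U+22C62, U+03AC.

F0 9A BF 81 F1 B3 80 97 E4 8E 92 F0 98 99 B8 F0 A2 B1 A2 CE AC

U+1AFC1: 4-byte form → F0 9A BF 81.
U+73017: 4-byte form → F1 B3 80 97.
U+4392: 3-byte form → E4 8E 92.
U+18678: 4-byte form → F0 98 99 B8.
U+22C62: 4-byte form → F0 A2 B1 A2.
U+03AC: 2-byte form → CE AC.
Concatenated (21 bytes): F0 9A BF 81 F1 B3 80 97 E4 8E 92 F0 98 99 B8 F0 A2 B1 A2 CE AC.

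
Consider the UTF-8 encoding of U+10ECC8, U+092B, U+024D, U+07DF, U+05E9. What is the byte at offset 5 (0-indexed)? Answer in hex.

0xA4

U+10ECC8 → 4-byte form F4 8E B3 88 at offsets 0–3.
U+092B → 3-byte form E0 A4 AB at offsets 4–6.
Offset 5 falls in char 2's range; it's byte 2 of E0 A4 AB = 0xA4.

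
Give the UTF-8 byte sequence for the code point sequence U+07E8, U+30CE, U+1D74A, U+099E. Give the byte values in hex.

DF A8 E3 83 8E F0 9D 9D 8A E0 A6 9E

U+07E8: 2-byte form → DF A8.
U+30CE: 3-byte form → E3 83 8E.
U+1D74A: 4-byte form → F0 9D 9D 8A.
U+099E: 3-byte form → E0 A6 9E.
Concatenated (12 bytes): DF A8 E3 83 8E F0 9D 9D 8A E0 A6 9E.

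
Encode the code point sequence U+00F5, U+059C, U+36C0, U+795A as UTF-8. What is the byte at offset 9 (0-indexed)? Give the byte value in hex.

0x9A

U+00F5 → 2-byte form C3 B5 at offsets 0–1.
U+059C → 2-byte form D6 9C at offsets 2–3.
U+36C0 → 3-byte form E3 9B 80 at offsets 4–6.
U+795A → 3-byte form E7 A5 9A at offsets 7–9.
Offset 9 falls in char 4's range; it's byte 3 of E7 A5 9A = 0x9A.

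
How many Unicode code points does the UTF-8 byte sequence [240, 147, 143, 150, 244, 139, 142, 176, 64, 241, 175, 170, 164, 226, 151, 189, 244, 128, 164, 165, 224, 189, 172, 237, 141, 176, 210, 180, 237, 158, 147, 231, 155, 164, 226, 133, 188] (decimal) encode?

12

Byte at offset 0: 0xF0 = 11110000 → 4-byte char (#1). Advance 4.
Byte at offset 4: 0xF4 = 11110100 → 4-byte char (#2). Advance 4.
Byte at offset 8: 0x40 = 01000000 → 1-byte char (#3). Advance 1.
Byte at offset 9: 0xF1 = 11110001 → 4-byte char (#4). Advance 4.
Byte at offset 13: 0xE2 = 11100010 → 3-byte char (#5). Advance 3.
Byte at offset 16: 0xF4 = 11110100 → 4-byte char (#6). Advance 4.
Byte at offset 20: 0xE0 = 11100000 → 3-byte char (#7). Advance 3.
Byte at offset 23: 0xED = 11101101 → 3-byte char (#8). Advance 3.
Byte at offset 26: 0xD2 = 11010010 → 2-byte char (#9). Advance 2.
Byte at offset 28: 0xED = 11101101 → 3-byte char (#10). Advance 3.
Byte at offset 31: 0xE7 = 11100111 → 3-byte char (#11). Advance 3.
Byte at offset 34: 0xE2 = 11100010 → 3-byte char (#12). Advance 3.
Reached end at offset 37 after 12 code points.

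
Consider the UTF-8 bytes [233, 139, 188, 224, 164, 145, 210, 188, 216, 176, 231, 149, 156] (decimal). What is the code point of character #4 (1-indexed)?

Offset 0: leading byte 0xE9 = 11101001 → 3-byte char #1 = E9 8B BC.
Offset 3: leading byte 0xE0 = 11100000 → 3-byte char #2 = E0 A4 91.
Offset 6: leading byte 0xD2 = 11010010 → 2-byte char #3 = D2 BC.
Offset 8: leading byte 0xD8 = 11011000 → 2-byte char #4 = D8 B0.
Leading byte 0xD8 = 11011000 matches 110xxxxx → 2-byte sequence.
Byte 1: 0xD8 = 11011000, payload 11000 (5 bits).
Byte 2: 0xB0 = 10110000 (10xxxxxx ✓), payload 110000.
Concatenate: 11000110000 = 0x630 (11 bits → U+0630).

U+0630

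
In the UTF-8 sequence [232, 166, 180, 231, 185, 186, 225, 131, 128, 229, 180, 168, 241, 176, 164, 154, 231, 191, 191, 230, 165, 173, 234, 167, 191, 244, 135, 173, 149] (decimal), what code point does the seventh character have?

Offset 0: leading byte 0xE8 = 11101000 → 3-byte char #1 = E8 A6 B4.
Offset 3: leading byte 0xE7 = 11100111 → 3-byte char #2 = E7 B9 BA.
Offset 6: leading byte 0xE1 = 11100001 → 3-byte char #3 = E1 83 80.
Offset 9: leading byte 0xE5 = 11100101 → 3-byte char #4 = E5 B4 A8.
Offset 12: leading byte 0xF1 = 11110001 → 4-byte char #5 = F1 B0 A4 9A.
Offset 16: leading byte 0xE7 = 11100111 → 3-byte char #6 = E7 BF BF.
Offset 19: leading byte 0xE6 = 11100110 → 3-byte char #7 = E6 A5 AD.
Leading byte 0xE6 = 11100110 matches 1110xxxx → 3-byte sequence.
Byte 1: 0xE6 = 11100110, payload 0110 (4 bits).
Byte 2: 0xA5 = 10100101 (10xxxxxx ✓), payload 100101.
Byte 3: 0xAD = 10101101 (10xxxxxx ✓), payload 101101.
Concatenate: 0110100101101101 = 0x696D (16 bits → U+696D).

U+696D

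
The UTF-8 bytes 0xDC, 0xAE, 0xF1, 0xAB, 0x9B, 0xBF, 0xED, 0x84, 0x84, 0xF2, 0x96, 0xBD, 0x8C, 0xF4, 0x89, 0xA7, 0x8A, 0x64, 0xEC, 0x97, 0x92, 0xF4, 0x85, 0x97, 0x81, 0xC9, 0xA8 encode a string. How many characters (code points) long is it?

9

Byte at offset 0: 0xDC = 11011100 → 2-byte char (#1). Advance 2.
Byte at offset 2: 0xF1 = 11110001 → 4-byte char (#2). Advance 4.
Byte at offset 6: 0xED = 11101101 → 3-byte char (#3). Advance 3.
Byte at offset 9: 0xF2 = 11110010 → 4-byte char (#4). Advance 4.
Byte at offset 13: 0xF4 = 11110100 → 4-byte char (#5). Advance 4.
Byte at offset 17: 0x64 = 01100100 → 1-byte char (#6). Advance 1.
Byte at offset 18: 0xEC = 11101100 → 3-byte char (#7). Advance 3.
Byte at offset 21: 0xF4 = 11110100 → 4-byte char (#8). Advance 4.
Byte at offset 25: 0xC9 = 11001001 → 2-byte char (#9). Advance 2.
Reached end at offset 27 after 9 code points.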